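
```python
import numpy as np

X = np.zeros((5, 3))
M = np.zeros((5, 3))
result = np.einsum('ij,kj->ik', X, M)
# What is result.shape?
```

(5, 5)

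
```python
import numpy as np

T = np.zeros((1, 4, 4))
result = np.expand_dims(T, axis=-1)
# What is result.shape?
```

(1, 4, 4, 1)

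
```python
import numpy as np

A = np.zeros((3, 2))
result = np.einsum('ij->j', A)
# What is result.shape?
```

(2,)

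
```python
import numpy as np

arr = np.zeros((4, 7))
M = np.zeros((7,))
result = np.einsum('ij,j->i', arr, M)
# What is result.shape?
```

(4,)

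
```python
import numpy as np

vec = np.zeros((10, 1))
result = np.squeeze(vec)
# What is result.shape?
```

(10,)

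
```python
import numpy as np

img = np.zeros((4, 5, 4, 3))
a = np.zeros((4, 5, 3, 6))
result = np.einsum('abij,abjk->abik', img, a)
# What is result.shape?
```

(4, 5, 4, 6)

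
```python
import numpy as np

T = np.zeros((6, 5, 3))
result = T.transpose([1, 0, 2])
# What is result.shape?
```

(5, 6, 3)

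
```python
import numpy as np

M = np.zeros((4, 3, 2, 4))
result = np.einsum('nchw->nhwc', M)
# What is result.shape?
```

(4, 2, 4, 3)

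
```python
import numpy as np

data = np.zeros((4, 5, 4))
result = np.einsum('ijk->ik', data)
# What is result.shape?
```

(4, 4)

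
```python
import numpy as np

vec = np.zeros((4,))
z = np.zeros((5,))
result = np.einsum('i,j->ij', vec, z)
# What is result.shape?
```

(4, 5)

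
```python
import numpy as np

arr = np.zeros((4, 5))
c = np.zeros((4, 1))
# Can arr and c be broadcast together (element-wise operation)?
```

Yes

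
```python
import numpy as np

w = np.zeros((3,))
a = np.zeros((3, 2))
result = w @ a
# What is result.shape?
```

(2,)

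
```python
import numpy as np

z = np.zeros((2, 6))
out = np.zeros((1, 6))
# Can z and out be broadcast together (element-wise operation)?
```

Yes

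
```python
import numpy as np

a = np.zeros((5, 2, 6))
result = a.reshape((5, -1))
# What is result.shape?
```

(5, 12)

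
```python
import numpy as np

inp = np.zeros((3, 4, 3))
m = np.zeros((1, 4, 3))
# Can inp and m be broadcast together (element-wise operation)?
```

Yes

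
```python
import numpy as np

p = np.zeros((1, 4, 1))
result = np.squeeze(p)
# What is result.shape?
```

(4,)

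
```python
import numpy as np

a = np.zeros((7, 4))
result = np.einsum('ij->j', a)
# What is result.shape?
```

(4,)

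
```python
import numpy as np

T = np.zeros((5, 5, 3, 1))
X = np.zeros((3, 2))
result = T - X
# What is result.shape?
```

(5, 5, 3, 2)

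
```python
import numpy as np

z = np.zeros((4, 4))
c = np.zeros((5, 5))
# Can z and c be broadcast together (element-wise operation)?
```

No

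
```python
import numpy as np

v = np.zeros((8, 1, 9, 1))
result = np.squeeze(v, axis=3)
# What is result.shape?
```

(8, 1, 9)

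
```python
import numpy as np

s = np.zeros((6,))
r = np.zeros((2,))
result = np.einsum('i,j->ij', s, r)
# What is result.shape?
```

(6, 2)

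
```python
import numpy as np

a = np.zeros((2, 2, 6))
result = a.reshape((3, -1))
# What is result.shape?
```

(3, 8)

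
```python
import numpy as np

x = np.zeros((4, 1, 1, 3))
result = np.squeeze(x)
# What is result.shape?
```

(4, 3)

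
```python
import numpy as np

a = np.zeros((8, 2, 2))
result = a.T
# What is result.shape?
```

(2, 2, 8)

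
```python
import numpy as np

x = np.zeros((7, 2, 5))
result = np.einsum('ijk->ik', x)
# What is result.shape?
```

(7, 5)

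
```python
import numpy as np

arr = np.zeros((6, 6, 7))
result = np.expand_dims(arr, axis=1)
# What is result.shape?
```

(6, 1, 6, 7)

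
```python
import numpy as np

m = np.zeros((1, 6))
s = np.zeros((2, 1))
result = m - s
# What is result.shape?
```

(2, 6)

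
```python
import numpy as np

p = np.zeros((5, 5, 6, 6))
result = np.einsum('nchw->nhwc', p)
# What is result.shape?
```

(5, 6, 6, 5)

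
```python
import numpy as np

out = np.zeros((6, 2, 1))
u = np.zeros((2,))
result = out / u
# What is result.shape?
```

(6, 2, 2)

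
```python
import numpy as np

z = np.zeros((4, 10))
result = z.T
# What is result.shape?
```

(10, 4)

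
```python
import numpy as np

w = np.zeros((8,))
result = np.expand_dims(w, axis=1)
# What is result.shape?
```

(8, 1)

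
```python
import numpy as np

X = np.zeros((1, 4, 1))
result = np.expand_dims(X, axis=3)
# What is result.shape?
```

(1, 4, 1, 1)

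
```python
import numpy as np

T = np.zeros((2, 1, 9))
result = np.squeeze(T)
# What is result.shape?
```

(2, 9)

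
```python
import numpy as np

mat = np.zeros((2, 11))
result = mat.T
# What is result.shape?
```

(11, 2)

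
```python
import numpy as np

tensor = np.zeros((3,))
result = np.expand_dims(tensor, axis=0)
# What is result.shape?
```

(1, 3)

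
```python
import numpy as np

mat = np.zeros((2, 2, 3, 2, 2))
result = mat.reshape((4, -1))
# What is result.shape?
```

(4, 12)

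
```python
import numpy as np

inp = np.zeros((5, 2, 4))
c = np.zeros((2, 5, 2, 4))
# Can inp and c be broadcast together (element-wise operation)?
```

Yes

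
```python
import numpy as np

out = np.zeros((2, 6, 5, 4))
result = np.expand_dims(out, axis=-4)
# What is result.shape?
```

(2, 1, 6, 5, 4)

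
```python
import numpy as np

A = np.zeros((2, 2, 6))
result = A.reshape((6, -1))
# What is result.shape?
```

(6, 4)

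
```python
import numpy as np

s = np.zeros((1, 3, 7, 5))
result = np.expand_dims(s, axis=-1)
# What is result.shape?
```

(1, 3, 7, 5, 1)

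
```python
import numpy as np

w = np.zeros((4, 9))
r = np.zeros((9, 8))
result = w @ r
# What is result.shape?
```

(4, 8)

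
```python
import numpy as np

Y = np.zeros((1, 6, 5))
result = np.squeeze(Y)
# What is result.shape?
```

(6, 5)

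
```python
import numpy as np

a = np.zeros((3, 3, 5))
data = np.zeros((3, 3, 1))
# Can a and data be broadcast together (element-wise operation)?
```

Yes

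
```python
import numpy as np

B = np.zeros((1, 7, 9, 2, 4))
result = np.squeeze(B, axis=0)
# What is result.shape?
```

(7, 9, 2, 4)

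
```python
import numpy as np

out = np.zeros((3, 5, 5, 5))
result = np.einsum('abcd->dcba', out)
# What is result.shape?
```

(5, 5, 5, 3)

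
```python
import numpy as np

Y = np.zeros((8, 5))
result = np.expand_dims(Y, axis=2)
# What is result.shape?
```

(8, 5, 1)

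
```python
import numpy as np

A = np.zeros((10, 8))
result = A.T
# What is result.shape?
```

(8, 10)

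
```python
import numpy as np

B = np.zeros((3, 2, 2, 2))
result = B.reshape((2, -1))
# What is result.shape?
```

(2, 12)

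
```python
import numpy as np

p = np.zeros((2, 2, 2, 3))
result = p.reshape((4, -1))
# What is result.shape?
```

(4, 6)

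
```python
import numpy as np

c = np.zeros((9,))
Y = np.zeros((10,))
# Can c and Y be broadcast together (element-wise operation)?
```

No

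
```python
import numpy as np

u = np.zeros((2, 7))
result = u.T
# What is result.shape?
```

(7, 2)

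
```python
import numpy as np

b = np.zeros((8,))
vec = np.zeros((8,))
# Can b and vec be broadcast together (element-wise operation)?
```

Yes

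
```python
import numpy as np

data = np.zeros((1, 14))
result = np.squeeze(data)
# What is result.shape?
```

(14,)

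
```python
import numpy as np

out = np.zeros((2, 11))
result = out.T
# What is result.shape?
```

(11, 2)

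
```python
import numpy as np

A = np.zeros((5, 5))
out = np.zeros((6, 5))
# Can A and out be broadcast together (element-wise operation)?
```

No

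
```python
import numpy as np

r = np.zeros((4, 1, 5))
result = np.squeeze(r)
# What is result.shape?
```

(4, 5)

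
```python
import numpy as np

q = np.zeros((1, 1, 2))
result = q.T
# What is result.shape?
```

(2, 1, 1)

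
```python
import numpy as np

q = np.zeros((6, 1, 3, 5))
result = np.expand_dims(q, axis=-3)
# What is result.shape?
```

(6, 1, 1, 3, 5)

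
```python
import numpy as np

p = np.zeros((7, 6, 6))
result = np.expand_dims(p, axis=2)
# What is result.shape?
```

(7, 6, 1, 6)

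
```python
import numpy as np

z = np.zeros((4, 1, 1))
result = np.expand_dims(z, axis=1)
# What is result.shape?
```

(4, 1, 1, 1)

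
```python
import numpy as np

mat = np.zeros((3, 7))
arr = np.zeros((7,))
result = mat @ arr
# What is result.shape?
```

(3,)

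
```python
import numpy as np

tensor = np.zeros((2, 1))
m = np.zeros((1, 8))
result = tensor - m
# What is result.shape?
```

(2, 8)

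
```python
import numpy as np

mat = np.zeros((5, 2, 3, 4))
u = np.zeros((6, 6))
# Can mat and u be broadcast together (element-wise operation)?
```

No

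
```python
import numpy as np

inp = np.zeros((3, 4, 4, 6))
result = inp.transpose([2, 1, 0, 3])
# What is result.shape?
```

(4, 4, 3, 6)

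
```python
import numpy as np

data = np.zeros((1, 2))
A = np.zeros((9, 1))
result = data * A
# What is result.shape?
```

(9, 2)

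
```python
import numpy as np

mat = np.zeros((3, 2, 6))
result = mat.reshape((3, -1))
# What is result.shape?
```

(3, 12)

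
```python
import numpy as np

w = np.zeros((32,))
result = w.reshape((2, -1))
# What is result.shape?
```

(2, 16)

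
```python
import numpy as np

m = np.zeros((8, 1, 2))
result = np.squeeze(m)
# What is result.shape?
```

(8, 2)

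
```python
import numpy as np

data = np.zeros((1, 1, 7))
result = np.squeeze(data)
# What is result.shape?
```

(7,)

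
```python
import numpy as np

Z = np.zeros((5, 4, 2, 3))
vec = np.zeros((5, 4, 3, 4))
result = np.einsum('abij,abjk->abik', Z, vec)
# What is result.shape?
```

(5, 4, 2, 4)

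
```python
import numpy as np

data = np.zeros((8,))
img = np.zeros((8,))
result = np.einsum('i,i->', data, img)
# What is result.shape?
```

()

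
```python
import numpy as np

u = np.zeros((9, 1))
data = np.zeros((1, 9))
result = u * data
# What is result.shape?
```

(9, 9)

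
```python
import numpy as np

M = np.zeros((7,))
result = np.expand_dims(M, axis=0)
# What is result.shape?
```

(1, 7)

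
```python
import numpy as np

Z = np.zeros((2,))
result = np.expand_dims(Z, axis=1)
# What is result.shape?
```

(2, 1)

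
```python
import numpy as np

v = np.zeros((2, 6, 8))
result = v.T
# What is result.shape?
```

(8, 6, 2)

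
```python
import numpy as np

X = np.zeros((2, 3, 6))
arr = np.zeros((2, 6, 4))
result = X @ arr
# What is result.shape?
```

(2, 3, 4)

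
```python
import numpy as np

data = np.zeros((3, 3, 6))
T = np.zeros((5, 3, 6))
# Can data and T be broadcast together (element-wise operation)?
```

No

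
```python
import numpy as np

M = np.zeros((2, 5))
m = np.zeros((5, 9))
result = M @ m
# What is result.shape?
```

(2, 9)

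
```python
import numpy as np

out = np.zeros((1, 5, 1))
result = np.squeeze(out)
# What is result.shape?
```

(5,)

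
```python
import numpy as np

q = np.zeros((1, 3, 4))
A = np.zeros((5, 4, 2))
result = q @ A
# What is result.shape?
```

(5, 3, 2)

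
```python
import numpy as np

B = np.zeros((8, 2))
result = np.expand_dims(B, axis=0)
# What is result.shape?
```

(1, 8, 2)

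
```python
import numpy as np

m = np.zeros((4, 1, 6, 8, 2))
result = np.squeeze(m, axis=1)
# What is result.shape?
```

(4, 6, 8, 2)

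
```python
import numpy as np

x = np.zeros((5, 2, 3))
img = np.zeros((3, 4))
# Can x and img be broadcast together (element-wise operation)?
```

No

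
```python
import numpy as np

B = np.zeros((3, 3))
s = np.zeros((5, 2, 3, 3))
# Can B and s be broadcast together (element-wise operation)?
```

Yes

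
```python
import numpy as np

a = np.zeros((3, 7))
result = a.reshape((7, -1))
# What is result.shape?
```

(7, 3)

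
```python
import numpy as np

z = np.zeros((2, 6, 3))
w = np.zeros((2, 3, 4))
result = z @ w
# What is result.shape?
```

(2, 6, 4)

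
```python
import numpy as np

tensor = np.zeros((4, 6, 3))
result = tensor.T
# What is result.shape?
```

(3, 6, 4)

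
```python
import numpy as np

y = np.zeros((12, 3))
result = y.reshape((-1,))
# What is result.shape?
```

(36,)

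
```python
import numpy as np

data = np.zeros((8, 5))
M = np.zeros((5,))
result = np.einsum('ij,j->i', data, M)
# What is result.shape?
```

(8,)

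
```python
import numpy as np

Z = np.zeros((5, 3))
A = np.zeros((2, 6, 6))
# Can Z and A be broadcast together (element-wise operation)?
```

No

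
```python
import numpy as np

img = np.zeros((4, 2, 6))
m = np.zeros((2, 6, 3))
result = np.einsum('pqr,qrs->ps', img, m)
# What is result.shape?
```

(4, 3)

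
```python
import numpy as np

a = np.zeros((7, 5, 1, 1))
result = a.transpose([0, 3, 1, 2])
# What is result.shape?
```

(7, 1, 5, 1)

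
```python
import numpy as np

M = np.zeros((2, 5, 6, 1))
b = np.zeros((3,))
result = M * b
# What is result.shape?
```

(2, 5, 6, 3)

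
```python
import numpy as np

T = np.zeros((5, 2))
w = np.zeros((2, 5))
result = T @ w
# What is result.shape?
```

(5, 5)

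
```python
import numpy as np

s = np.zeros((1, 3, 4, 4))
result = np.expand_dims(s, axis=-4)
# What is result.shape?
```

(1, 1, 3, 4, 4)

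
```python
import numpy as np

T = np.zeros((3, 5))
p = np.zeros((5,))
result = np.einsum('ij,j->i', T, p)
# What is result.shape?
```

(3,)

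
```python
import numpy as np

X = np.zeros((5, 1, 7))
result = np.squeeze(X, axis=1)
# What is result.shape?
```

(5, 7)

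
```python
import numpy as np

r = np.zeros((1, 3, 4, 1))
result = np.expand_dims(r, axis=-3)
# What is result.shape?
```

(1, 3, 1, 4, 1)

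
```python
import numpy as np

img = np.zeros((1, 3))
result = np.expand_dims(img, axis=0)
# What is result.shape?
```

(1, 1, 3)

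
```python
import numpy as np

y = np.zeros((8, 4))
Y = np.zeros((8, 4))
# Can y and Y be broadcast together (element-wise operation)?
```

Yes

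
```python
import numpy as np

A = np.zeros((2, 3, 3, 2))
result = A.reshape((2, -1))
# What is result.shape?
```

(2, 18)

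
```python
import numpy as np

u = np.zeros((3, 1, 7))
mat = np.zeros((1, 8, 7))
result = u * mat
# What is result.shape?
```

(3, 8, 7)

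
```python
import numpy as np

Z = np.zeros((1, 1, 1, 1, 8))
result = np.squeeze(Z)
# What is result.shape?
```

(8,)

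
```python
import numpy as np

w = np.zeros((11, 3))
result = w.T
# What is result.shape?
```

(3, 11)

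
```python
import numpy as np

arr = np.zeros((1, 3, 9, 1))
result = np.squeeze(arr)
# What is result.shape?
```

(3, 9)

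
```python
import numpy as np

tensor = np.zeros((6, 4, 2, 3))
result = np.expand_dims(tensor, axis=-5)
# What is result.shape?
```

(1, 6, 4, 2, 3)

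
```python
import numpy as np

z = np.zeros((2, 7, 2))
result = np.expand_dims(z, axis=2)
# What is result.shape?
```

(2, 7, 1, 2)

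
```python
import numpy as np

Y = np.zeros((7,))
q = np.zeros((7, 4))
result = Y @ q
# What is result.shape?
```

(4,)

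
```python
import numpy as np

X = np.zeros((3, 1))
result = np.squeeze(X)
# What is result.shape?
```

(3,)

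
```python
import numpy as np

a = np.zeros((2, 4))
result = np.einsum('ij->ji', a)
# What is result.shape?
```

(4, 2)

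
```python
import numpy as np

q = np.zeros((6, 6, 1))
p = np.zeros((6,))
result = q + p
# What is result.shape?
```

(6, 6, 6)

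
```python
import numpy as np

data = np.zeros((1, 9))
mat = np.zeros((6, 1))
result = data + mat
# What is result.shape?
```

(6, 9)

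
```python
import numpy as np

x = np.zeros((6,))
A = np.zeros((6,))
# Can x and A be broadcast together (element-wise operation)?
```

Yes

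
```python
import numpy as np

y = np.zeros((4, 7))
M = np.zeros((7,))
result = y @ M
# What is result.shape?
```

(4,)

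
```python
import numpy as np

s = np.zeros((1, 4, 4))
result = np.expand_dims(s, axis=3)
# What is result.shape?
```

(1, 4, 4, 1)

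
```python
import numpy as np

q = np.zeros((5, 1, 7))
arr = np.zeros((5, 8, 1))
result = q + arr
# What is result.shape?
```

(5, 8, 7)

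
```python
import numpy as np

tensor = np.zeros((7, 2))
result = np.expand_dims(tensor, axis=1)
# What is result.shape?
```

(7, 1, 2)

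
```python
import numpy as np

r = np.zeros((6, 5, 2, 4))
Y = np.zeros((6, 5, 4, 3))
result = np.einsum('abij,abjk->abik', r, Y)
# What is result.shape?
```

(6, 5, 2, 3)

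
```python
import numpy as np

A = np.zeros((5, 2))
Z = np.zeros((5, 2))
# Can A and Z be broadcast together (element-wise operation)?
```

Yes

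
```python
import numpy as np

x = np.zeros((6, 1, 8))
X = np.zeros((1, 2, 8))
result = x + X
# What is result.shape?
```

(6, 2, 8)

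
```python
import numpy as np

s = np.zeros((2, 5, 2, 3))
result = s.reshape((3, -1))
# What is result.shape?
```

(3, 20)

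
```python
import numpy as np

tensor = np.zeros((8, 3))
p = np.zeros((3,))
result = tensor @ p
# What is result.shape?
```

(8,)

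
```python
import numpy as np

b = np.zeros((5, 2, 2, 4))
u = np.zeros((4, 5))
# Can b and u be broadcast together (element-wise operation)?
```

No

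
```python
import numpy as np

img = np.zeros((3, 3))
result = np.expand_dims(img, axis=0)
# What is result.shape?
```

(1, 3, 3)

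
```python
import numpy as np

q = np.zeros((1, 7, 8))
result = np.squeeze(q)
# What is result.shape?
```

(7, 8)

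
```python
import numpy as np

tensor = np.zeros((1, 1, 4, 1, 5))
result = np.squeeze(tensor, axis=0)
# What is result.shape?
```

(1, 4, 1, 5)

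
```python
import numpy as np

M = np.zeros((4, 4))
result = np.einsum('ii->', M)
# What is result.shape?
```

()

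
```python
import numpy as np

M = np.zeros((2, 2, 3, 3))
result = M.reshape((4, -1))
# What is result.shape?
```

(4, 9)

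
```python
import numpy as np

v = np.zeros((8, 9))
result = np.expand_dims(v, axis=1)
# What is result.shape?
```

(8, 1, 9)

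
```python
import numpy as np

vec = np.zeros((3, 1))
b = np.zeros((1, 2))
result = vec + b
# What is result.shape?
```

(3, 2)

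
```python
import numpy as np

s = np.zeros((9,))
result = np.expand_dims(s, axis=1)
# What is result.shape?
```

(9, 1)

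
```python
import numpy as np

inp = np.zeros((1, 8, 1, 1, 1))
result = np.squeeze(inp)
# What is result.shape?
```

(8,)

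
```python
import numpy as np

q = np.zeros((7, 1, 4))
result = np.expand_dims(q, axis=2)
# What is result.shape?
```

(7, 1, 1, 4)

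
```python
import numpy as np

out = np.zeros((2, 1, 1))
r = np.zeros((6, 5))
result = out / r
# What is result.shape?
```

(2, 6, 5)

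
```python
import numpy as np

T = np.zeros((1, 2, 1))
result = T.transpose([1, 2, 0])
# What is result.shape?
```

(2, 1, 1)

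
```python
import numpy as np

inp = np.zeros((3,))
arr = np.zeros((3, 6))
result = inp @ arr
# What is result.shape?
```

(6,)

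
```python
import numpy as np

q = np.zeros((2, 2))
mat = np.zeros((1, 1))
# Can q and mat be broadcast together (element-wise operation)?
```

Yes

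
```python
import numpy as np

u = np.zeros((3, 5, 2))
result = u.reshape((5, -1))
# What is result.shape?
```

(5, 6)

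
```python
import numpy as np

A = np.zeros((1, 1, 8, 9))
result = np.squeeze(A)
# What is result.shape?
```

(8, 9)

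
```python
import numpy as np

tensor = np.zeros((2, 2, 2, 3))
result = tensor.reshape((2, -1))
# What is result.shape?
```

(2, 12)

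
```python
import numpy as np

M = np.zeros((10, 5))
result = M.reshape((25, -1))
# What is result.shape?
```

(25, 2)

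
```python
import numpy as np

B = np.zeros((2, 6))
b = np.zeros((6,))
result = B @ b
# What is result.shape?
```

(2,)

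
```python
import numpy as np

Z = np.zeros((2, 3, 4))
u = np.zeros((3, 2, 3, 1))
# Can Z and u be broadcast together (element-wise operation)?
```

Yes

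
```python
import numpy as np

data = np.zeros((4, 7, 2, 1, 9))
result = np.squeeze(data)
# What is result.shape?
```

(4, 7, 2, 9)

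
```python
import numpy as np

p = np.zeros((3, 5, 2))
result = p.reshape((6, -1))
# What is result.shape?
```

(6, 5)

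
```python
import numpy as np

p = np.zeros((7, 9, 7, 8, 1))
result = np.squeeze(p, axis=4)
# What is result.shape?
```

(7, 9, 7, 8)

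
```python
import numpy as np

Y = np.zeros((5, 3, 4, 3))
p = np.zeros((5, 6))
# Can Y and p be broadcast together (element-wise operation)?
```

No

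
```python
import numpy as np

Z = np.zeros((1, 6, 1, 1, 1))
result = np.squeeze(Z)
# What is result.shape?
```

(6,)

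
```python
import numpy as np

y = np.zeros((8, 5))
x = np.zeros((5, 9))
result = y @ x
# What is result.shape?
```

(8, 9)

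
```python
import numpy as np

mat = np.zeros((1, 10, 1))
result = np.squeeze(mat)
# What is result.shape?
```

(10,)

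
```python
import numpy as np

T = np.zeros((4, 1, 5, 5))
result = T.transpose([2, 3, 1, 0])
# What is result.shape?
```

(5, 5, 1, 4)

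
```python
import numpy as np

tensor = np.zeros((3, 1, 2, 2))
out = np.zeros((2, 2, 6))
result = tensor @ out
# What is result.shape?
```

(3, 2, 2, 6)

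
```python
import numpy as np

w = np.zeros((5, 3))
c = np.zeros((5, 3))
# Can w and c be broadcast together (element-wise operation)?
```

Yes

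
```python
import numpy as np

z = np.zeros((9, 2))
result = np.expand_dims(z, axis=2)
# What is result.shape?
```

(9, 2, 1)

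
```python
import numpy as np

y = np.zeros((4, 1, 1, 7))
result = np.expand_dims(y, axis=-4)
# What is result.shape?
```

(4, 1, 1, 1, 7)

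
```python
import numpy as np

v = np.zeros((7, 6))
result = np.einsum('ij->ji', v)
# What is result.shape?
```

(6, 7)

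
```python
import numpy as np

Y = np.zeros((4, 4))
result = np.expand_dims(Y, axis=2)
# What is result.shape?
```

(4, 4, 1)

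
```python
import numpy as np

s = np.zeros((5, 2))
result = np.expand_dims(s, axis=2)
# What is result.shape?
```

(5, 2, 1)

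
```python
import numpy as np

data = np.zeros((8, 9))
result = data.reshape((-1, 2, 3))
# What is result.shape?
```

(12, 2, 3)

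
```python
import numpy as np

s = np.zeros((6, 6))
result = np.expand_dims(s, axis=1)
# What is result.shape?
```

(6, 1, 6)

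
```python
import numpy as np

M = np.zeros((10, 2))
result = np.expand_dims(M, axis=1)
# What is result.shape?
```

(10, 1, 2)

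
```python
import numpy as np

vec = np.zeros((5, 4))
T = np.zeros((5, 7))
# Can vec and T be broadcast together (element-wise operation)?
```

No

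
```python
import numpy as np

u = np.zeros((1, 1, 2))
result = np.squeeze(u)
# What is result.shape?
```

(2,)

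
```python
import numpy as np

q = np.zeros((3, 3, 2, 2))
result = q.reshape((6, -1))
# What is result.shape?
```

(6, 6)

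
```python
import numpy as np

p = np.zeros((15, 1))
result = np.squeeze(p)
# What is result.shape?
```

(15,)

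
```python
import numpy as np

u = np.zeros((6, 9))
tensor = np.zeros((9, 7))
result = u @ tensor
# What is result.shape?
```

(6, 7)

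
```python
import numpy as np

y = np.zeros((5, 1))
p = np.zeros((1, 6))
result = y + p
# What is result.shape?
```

(5, 6)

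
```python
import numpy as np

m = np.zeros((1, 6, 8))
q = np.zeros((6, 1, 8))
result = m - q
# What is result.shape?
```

(6, 6, 8)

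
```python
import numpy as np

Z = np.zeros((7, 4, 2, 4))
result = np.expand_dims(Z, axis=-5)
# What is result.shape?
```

(1, 7, 4, 2, 4)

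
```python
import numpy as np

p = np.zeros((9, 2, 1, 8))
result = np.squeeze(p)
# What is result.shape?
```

(9, 2, 8)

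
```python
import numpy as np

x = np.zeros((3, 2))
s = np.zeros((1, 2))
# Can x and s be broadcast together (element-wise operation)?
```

Yes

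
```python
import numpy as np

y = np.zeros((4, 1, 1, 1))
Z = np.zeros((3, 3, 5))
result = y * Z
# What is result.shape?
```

(4, 3, 3, 5)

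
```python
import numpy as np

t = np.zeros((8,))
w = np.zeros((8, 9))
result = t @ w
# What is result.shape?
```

(9,)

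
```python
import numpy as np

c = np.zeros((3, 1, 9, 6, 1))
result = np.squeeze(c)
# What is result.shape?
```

(3, 9, 6)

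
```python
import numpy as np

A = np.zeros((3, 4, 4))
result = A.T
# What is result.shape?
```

(4, 4, 3)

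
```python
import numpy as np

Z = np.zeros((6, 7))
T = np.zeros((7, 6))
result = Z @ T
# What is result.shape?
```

(6, 6)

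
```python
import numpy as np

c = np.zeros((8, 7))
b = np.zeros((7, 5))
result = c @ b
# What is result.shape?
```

(8, 5)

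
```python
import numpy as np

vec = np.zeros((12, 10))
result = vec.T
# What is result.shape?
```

(10, 12)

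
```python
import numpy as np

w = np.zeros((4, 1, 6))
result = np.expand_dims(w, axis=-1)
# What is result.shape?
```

(4, 1, 6, 1)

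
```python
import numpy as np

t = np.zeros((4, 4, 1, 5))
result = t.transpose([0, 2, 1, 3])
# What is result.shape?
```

(4, 1, 4, 5)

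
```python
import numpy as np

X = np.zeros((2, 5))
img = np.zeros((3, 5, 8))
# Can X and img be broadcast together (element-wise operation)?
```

No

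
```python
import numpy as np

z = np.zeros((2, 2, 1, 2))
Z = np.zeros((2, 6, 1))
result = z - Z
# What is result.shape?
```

(2, 2, 6, 2)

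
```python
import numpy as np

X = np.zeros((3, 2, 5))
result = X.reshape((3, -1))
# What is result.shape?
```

(3, 10)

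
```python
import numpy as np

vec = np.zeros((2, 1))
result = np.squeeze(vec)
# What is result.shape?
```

(2,)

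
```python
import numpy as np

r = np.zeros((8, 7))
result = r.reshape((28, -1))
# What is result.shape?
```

(28, 2)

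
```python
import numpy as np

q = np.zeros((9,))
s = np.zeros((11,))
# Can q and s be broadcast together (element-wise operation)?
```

No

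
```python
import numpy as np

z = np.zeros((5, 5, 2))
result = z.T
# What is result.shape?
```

(2, 5, 5)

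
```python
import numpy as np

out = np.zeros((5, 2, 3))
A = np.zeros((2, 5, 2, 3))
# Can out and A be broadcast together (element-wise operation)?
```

Yes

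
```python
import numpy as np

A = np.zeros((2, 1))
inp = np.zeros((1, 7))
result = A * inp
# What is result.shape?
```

(2, 7)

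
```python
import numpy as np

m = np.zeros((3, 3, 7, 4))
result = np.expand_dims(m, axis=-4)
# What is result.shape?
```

(3, 1, 3, 7, 4)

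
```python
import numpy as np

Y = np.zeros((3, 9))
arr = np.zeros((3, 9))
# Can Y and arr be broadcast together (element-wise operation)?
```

Yes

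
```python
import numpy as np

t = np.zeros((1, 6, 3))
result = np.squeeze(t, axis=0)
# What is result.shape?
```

(6, 3)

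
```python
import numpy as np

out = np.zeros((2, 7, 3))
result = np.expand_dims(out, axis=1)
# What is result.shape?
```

(2, 1, 7, 3)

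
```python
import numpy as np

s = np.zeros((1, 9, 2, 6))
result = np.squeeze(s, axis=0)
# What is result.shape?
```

(9, 2, 6)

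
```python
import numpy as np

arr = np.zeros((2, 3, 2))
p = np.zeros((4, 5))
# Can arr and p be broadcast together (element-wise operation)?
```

No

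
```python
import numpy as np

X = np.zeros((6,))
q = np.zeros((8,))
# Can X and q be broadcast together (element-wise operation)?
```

No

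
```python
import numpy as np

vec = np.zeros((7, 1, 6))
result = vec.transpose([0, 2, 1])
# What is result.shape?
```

(7, 6, 1)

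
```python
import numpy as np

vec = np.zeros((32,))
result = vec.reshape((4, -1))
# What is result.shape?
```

(4, 8)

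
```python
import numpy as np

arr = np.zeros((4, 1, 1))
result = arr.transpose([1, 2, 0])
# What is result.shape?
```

(1, 1, 4)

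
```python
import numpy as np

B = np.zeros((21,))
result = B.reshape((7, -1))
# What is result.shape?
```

(7, 3)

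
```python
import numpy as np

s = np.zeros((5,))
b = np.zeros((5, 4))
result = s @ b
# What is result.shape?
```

(4,)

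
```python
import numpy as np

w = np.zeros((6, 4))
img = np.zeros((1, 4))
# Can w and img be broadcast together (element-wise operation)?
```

Yes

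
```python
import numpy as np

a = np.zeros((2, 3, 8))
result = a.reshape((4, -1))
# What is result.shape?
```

(4, 12)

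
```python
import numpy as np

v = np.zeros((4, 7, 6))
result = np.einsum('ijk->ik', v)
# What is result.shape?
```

(4, 6)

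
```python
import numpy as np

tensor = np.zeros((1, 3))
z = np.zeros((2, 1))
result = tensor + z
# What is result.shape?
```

(2, 3)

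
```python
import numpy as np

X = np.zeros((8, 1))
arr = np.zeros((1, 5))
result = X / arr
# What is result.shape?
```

(8, 5)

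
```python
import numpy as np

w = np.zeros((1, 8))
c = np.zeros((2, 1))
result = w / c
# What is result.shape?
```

(2, 8)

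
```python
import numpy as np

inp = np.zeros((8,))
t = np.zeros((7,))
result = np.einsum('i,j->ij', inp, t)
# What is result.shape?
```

(8, 7)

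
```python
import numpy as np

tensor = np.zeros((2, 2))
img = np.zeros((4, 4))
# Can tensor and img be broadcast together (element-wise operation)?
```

No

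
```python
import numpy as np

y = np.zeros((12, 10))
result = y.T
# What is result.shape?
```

(10, 12)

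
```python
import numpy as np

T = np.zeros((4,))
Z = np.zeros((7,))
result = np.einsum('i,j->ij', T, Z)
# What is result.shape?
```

(4, 7)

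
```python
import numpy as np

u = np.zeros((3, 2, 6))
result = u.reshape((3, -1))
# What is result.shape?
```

(3, 12)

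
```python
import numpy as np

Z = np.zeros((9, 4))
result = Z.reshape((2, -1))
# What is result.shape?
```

(2, 18)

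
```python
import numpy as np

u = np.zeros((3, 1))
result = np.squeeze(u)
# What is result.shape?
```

(3,)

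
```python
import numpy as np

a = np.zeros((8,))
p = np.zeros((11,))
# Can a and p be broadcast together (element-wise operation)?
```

No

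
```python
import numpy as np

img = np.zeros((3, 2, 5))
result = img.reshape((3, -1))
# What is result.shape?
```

(3, 10)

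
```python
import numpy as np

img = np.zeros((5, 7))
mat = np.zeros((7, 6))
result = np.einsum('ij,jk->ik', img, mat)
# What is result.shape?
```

(5, 6)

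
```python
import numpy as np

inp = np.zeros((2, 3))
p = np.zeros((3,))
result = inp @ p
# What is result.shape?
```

(2,)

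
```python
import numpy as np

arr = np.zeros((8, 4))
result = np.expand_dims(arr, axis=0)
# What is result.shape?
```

(1, 8, 4)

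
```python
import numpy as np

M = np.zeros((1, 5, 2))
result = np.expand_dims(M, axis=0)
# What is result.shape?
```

(1, 1, 5, 2)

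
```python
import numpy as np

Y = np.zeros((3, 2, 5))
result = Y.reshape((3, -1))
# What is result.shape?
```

(3, 10)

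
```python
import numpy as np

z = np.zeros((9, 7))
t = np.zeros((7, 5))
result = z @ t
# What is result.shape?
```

(9, 5)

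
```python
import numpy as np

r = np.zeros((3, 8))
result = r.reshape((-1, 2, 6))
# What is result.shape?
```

(2, 2, 6)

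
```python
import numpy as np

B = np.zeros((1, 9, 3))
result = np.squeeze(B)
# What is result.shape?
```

(9, 3)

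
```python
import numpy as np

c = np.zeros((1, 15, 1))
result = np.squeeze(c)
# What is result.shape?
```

(15,)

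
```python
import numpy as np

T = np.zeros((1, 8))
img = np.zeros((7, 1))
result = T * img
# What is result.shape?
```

(7, 8)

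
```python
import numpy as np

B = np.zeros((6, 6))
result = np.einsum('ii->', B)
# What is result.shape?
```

()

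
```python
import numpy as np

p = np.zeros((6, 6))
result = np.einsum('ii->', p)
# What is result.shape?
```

()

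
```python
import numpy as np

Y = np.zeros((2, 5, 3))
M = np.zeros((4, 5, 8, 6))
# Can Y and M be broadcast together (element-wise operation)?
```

No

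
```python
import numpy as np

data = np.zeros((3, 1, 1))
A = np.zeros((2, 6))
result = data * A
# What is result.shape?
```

(3, 2, 6)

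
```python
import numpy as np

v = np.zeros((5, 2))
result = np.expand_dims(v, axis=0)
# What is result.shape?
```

(1, 5, 2)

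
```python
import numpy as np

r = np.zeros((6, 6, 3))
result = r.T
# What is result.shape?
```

(3, 6, 6)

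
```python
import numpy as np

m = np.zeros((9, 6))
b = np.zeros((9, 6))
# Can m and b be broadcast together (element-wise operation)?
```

Yes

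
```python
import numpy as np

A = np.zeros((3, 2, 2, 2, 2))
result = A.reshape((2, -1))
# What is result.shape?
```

(2, 24)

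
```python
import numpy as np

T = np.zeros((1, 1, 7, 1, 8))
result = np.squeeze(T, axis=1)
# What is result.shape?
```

(1, 7, 1, 8)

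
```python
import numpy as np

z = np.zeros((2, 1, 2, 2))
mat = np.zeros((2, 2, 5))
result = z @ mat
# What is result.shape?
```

(2, 2, 2, 5)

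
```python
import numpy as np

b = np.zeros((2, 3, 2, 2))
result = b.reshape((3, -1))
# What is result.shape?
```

(3, 8)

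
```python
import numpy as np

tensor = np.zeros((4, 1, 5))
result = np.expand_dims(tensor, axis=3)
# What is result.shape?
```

(4, 1, 5, 1)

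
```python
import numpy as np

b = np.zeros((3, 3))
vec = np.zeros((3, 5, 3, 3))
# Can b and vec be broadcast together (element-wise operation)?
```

Yes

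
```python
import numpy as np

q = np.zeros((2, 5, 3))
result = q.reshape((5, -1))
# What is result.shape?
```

(5, 6)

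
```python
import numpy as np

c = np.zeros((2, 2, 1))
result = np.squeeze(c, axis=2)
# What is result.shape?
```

(2, 2)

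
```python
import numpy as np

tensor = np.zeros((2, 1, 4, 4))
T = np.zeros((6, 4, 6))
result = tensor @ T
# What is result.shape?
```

(2, 6, 4, 6)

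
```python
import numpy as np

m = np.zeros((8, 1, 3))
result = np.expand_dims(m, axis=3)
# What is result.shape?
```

(8, 1, 3, 1)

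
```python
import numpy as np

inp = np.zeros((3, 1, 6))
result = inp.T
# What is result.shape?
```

(6, 1, 3)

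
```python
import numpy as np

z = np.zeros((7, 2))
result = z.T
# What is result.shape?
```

(2, 7)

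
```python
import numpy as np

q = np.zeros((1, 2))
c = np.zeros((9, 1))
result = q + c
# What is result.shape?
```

(9, 2)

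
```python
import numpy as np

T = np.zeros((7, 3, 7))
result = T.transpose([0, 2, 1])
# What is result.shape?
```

(7, 7, 3)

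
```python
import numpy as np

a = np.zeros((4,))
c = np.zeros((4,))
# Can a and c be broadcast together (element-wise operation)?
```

Yes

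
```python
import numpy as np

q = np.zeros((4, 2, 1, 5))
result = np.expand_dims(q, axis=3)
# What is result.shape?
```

(4, 2, 1, 1, 5)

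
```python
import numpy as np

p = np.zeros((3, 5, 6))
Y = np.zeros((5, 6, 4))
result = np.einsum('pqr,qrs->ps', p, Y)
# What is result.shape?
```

(3, 4)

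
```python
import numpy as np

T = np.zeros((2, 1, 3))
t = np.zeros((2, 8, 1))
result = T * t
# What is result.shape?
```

(2, 8, 3)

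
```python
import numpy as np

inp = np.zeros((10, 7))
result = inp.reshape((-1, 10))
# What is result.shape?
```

(7, 10)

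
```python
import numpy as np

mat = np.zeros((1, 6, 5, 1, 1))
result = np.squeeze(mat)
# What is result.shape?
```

(6, 5)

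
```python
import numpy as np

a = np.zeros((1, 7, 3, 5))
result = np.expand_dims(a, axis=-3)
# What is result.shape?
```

(1, 7, 1, 3, 5)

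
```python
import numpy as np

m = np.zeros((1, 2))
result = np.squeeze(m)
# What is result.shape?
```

(2,)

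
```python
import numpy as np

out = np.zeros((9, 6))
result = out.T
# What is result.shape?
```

(6, 9)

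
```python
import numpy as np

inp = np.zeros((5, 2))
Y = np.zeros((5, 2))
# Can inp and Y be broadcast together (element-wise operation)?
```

Yes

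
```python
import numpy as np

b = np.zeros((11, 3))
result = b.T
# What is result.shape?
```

(3, 11)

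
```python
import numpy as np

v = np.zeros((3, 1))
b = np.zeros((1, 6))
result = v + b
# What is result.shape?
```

(3, 6)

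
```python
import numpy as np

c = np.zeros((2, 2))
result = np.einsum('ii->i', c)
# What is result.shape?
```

(2,)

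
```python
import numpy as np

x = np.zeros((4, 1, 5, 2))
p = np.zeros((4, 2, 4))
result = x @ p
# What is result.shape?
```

(4, 4, 5, 4)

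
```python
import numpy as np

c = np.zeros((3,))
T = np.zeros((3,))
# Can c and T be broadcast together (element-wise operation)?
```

Yes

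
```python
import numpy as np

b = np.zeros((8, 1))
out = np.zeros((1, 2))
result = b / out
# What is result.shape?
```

(8, 2)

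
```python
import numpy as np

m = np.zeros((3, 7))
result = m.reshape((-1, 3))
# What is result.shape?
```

(7, 3)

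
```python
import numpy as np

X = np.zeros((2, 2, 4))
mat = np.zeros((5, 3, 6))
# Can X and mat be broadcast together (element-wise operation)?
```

No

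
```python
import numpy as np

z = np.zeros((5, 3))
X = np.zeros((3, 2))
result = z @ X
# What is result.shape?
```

(5, 2)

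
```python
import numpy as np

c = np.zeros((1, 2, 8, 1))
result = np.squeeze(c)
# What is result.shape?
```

(2, 8)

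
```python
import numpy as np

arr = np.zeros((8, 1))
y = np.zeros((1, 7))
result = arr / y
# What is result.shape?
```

(8, 7)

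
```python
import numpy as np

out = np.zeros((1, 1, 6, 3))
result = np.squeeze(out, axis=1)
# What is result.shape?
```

(1, 6, 3)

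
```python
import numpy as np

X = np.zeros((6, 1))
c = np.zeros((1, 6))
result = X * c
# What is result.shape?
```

(6, 6)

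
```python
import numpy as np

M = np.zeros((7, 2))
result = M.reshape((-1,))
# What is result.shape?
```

(14,)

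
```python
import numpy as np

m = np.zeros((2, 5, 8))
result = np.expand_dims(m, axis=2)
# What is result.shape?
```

(2, 5, 1, 8)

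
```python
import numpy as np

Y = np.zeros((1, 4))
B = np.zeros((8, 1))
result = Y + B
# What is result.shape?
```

(8, 4)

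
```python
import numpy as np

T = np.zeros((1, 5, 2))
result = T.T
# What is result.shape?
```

(2, 5, 1)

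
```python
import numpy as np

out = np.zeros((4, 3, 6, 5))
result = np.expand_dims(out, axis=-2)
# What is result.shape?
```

(4, 3, 6, 1, 5)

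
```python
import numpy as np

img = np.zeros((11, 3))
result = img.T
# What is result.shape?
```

(3, 11)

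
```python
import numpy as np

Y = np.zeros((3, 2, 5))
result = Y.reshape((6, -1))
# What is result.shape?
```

(6, 5)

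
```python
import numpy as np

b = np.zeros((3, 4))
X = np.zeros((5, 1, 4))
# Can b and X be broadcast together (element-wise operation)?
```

Yes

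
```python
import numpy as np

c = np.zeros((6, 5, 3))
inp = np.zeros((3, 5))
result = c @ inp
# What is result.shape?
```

(6, 5, 5)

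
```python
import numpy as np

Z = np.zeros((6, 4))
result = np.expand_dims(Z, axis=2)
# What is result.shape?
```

(6, 4, 1)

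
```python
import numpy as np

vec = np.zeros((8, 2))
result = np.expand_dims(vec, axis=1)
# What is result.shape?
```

(8, 1, 2)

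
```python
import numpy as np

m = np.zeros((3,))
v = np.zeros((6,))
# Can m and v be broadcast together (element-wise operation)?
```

No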